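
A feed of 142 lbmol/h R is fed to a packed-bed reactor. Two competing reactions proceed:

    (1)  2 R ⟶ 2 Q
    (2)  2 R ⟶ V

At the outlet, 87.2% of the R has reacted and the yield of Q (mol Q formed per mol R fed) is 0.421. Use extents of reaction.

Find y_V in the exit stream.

0.291

Yield of Q: 2ξ₁ / 142 = 0.421 → ξ₁ = 29.89 lbmol/h.
Conversion of R: 2ξ₁ + 2ξ₂ = 0.872 × 142 = 123.8 → ξ₂ = 32.02 lbmol/h.
Outlet amounts (n = n₀ + Σ ν·ξ):
  R: 142 − 2(29.89) − 2(32.02) = 18.18
  Q: 0 + 2(29.89) = 59.78
  V: 0 + 1(32.02) = 32.02
Total out = 110 lbmol/h; y_V = 32.02 / 110 = 0.2912.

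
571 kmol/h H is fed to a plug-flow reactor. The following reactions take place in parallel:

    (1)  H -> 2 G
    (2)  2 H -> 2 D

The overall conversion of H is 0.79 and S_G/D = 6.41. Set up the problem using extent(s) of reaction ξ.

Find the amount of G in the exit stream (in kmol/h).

688 kmol/h

Conversion of H: H consumed = 0.79 × 571 = 451.1 kmol/h = 1ξ₁ + 2ξ₂.
Selectivity: 2ξ₁ / (2ξ₂) = 6.41 → ξ₁ = 6.41 ξ₂.
Substitute: (1·6.41 + 2) ξ₂ = 451.1 → ξ₂ = 53.64 kmol/h, ξ₁ = 343.8 kmol/h.
Outlet amounts (n = n₀ + Σ ν·ξ):
  H: 571 − 1(343.8) − 2(53.64) = 119.9
  G: 0 + 2(343.8) = 687.6
  D: 0 + 2(53.64) = 107.3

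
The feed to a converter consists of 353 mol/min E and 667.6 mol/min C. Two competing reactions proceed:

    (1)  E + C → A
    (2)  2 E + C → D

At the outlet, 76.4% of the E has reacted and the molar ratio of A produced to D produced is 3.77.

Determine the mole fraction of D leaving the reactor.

0.0622

Conversion of E: E consumed = 0.764 × 353 = 269.7 mol/min = 1ξ₁ + 2ξ₂.
Selectivity: 1ξ₁ / (1ξ₂) = 3.77 → ξ₁ = 3.77 ξ₂.
Substitute: (1·3.77 + 2) ξ₂ = 269.7 → ξ₂ = 46.74 mol/min, ξ₁ = 176.2 mol/min.
Outlet amounts (n = n₀ + Σ ν·ξ):
  E: 353 − 1(176.2) − 2(46.74) = 83.31
  C: 667.6 − 1(176.2) − 1(46.74) = 444.6
  A: 0 + 1(176.2) = 176.2
  D: 0 + 1(46.74) = 46.74
Total out = 750.9 mol/min; y_D = 46.74 / 750.9 = 0.06225.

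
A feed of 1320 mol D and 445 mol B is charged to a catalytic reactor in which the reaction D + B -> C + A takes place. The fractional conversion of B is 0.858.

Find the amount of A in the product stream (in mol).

B reacted = 0.858 × 445 = 381.8 mol; ν_B = −1, so ξ = 381.8/1 = 381.8 mol.
Outlet amounts (n = n₀ + ν ξ):
  D: 1320 − 1(381.8) = 938.2
  B: 445 − 1(381.8) = 63.19
  C: 0 + 1(381.8) = 381.8
  A: 0 + 1(381.8) = 381.8

382 mol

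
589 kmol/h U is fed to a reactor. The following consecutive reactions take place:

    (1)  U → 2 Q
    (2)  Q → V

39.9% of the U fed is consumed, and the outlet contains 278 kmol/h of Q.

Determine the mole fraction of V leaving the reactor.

0.233

Conversion of U: U consumed = 1ξ₁ = 0.399 × 589 → ξ₁ = 235 kmol/h.
Q balance: n_Q = 0 + 2ξ₁ − 1ξ₂ = 278 → ξ₂ = (2·235 − 278)/1 = 192 kmol/h.
Outlet amounts (n = n₀ + Σ ν·ξ):
  U: 589 − 1(235) = 354
  Q: 0 + 2(235) − 1(192) = 278
  V: 0 + 1(192) = 192
Total out = 824 kmol/h; y_V = 192 / 824 = 0.233.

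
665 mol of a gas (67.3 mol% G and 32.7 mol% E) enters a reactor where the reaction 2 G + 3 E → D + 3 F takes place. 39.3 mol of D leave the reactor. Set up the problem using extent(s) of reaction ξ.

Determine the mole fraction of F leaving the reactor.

0.188

For D: n = n₀ + 1ξ → 39.3 = 0 + 1ξ, giving ξ = 39.3 mol.
Outlet amounts (n = n₀ + ν ξ):
  G: 447.5 − 2(39.3) = 368.9
  E: 217.5 − 3(39.3) = 99.56
  D: 0 + 1(39.3) = 39.3
  F: 0 + 3(39.3) = 117.9
Total out = 625.7 mol; y_F = 117.9 / 625.7 = 0.1884.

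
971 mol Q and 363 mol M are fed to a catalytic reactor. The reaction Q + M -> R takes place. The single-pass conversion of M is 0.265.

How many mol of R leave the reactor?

96.2 mol

M reacted = 0.265 × 363 = 96.2 mol; ν_M = −1, so ξ = 96.2/1 = 96.2 mol.
Outlet amounts (n = n₀ + ν ξ):
  Q: 971 − 1(96.2) = 874.8
  M: 363 − 1(96.2) = 266.8
  R: 0 + 1(96.2) = 96.2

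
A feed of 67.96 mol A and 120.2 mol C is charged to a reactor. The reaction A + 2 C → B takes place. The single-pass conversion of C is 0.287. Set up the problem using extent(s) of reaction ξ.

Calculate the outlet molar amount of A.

C reacted = 0.287 × 120.2 = 34.5 mol; ν_C = −2, so ξ = 34.5/2 = 17.25 mol.
Outlet amounts (n = n₀ + ν ξ):
  A: 67.96 − 1(17.25) = 50.71
  C: 120.2 − 2(17.25) = 85.7
  B: 0 + 1(17.25) = 17.25

50.7 mol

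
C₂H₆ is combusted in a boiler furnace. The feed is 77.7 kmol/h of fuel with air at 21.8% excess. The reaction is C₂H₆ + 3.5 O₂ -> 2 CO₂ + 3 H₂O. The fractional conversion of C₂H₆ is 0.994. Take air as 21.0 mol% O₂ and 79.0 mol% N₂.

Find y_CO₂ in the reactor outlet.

0.0912

Stoichiometric O₂ = 3.5 × 77.7 = 271.9 kmol/h; O₂ fed = 271.9 × 1.218 = 331.2 kmol/h.
N₂ fed = 331.2 × 79/21 = 1246 kmol/h.
Fuel reacted = 0.994 × 77.7 → ξ = 77.23 kmol/h.
Outlet (n = n₀ + ν ξ):
  C₂H₆: 77.7 − 1(77.23) = 0.4662
  O₂: 331.2 − 3.5(77.23) = 60.92
  N₂: 1246 (inert)
  CO₂: 0 + 2(77.23) = 154.5
  H₂O: 0 + 3(77.23) = 231.7
Total out = 1694 kmol/h; y_CO₂ = 154.5 / 1694 = 0.09121.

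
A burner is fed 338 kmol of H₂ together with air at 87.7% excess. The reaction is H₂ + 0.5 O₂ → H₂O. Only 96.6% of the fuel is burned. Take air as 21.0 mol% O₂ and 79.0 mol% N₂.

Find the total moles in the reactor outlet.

1690 kmol

Stoichiometric O₂ = 0.5 × 338 = 169 kmol; O₂ fed = 169 × 1.877 = 317.2 kmol.
N₂ fed = 317.2 × 79/21 = 1193 kmol.
Fuel reacted = 0.966 × 338 → ξ = 326.5 kmol.
Outlet (n = n₀ + ν ξ):
  H₂: 338 − 1(326.5) = 11.49
  O₂: 317.2 − 0.5(326.5) = 154
  N₂: 1193 (inert)
  H₂O: 0 + 1(326.5) = 326.5
Total out = 11.49 + 154 + 1193 + 326.5 = 1685 kmol.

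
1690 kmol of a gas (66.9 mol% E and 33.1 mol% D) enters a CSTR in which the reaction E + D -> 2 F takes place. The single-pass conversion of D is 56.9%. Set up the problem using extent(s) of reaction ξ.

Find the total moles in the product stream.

1690 kmol

D reacted = 0.569 × 559.4 = 318.3 kmol; ν_D = −1, so ξ = 318.3/1 = 318.3 kmol.
Outlet amounts (n = n₀ + ν ξ):
  E: 1131 − 1(318.3) = 812.3
  D: 559.4 − 1(318.3) = 241.1
  F: 0 + 2(318.3) = 636.6
Total out = 812.3 + 241.1 + 636.6 = 1690 kmol.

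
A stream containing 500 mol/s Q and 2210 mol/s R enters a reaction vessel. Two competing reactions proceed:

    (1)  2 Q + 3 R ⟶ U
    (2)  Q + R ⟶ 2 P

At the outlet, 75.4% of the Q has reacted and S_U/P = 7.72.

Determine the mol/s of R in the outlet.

1650 mol/s

Conversion of Q: Q consumed = 0.754 × 500 = 377 mol/s = 2ξ₁ + 1ξ₂.
Selectivity: 1ξ₁ / (2ξ₂) = 7.72 → ξ₁ = 15.44 ξ₂.
Substitute: (2·15.44 + 1) ξ₂ = 377 → ξ₂ = 11.83 mol/s, ξ₁ = 182.6 mol/s.
Outlet amounts (n = n₀ + Σ ν·ξ):
  Q: 500 − 2(182.6) − 1(11.83) = 123
  R: 2210 − 3(182.6) − 1(11.83) = 1650
  U: 0 + 1(182.6) = 182.6
  P: 0 + 2(11.83) = 23.65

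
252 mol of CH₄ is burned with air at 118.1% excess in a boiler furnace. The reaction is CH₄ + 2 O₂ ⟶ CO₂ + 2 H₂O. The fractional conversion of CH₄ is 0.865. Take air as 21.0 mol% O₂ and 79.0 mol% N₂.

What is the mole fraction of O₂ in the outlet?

0.121

Stoichiometric O₂ = 2 × 252 = 504 mol; O₂ fed = 504 × 2.181 = 1099 mol.
N₂ fed = 1099 × 79/21 = 4135 mol.
Fuel reacted = 0.865 × 252 → ξ = 218 mol.
Outlet (n = n₀ + ν ξ):
  CH₄: 252 − 1(218) = 34.02
  O₂: 1099 − 2(218) = 663.3
  N₂: 4135 (inert)
  CO₂: 0 + 1(218) = 218
  H₂O: 0 + 2(218) = 436
Total out = 5486 mol; y_O₂ = 663.3 / 5486 = 0.1209.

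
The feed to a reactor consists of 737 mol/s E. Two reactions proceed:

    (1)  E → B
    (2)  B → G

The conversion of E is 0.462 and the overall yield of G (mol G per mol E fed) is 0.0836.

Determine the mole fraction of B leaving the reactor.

0.378

Conversion of E: E consumed = 1ξ₁ = 0.462 × 737 → ξ₁ = 340.5 mol/s.
Yield of G: 1ξ₂ / 737 = 0.0836 → ξ₂ = 61.61 mol/s.
Outlet amounts (n = n₀ + Σ ν·ξ):
  E: 737 − 1(340.5) = 396.5
  B: 0 + 1(340.5) − 1(61.61) = 278.9
  G: 0 + 1(61.61) = 61.61
Total out = 737 mol/s; y_B = 278.9 / 737 = 0.3784.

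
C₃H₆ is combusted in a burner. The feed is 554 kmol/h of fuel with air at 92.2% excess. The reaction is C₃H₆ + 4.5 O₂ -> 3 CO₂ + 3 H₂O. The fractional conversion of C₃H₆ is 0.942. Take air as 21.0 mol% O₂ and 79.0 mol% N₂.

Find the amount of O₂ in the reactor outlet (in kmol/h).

2440 kmol/h

Stoichiometric O₂ = 4.5 × 554 = 2493 kmol/h; O₂ fed = 2493 × 1.922 = 4792 kmol/h.
N₂ fed = 4792 × 79/21 = 18030 kmol/h.
Fuel reacted = 0.942 × 554 → ξ = 521.9 kmol/h.
Outlet (n = n₀ + ν ξ):
  C₃H₆: 554 − 1(521.9) = 32.13
  O₂: 4792 − 4.5(521.9) = 2443
  N₂: 18030 (inert)
  CO₂: 0 + 3(521.9) = 1566
  H₂O: 0 + 3(521.9) = 1566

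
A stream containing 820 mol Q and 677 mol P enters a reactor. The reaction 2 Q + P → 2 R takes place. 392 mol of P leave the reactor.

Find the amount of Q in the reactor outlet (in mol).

For P: n = n₀ − 1ξ → 392 = 677 − 1ξ, giving ξ = 285 mol.
Outlet amounts (n = n₀ + ν ξ):
  Q: 820 − 2(285) = 250
  P: 677 − 1(285) = 392
  R: 0 + 2(285) = 570

250 mol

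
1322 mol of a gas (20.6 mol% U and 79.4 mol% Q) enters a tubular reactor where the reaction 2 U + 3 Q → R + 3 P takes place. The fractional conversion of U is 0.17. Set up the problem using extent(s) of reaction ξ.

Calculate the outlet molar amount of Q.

980 mol

U reacted = 0.17 × 272.3 = 46.3 mol; ν_U = −2, so ξ = 46.3/2 = 23.15 mol.
Outlet amounts (n = n₀ + ν ξ):
  U: 272.3 − 2(23.15) = 226
  Q: 1050 − 3(23.15) = 980.2
  R: 0 + 1(23.15) = 23.15
  P: 0 + 3(23.15) = 69.44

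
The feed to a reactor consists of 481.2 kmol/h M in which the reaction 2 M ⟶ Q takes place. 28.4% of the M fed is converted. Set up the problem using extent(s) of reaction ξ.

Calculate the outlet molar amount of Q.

68.3 kmol/h

M reacted = 0.284 × 481.2 = 136.7 kmol/h; ν_M = −2, so ξ = 136.7/2 = 68.33 kmol/h.
Outlet amounts (n = n₀ + ν ξ):
  M: 481.2 − 2(68.33) = 344.5
  Q: 0 + 1(68.33) = 68.33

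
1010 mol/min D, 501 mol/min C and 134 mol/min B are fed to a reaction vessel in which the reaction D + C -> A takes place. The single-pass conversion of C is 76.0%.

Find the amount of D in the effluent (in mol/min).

C reacted = 0.76 × 501 = 380.8 mol/min; ν_C = −1, so ξ = 380.8/1 = 380.8 mol/min.
Outlet amounts (n = n₀ + ν ξ):
  D: 1010 − 1(380.8) = 629.2
  C: 501 − 1(380.8) = 120.2
  A: 0 + 1(380.8) = 380.8
  B: 134 (inert)

629 mol/min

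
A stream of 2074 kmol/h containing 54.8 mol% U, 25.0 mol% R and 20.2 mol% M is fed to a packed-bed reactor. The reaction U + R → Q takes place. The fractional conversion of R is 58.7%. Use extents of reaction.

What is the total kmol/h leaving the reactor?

1770 kmol/h

R reacted = 0.587 × 518.5 = 304.4 kmol/h; ν_R = −1, so ξ = 304.4/1 = 304.4 kmol/h.
Outlet amounts (n = n₀ + ν ξ):
  U: 1137 − 1(304.4) = 832.2
  R: 518.5 − 1(304.4) = 214.1
  Q: 0 + 1(304.4) = 304.4
  M: 418.9 (inert)
Total out = 832.2 + 214.1 + 304.4 + 418.9 = 1770 kmol/h.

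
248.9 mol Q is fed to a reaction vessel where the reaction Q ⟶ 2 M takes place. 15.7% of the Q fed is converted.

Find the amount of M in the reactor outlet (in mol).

78.2 mol

Q reacted = 0.157 × 248.9 = 39.08 mol; ν_Q = −1, so ξ = 39.08/1 = 39.08 mol.
Outlet amounts (n = n₀ + ν ξ):
  Q: 248.9 − 1(39.08) = 209.8
  M: 0 + 2(39.08) = 78.15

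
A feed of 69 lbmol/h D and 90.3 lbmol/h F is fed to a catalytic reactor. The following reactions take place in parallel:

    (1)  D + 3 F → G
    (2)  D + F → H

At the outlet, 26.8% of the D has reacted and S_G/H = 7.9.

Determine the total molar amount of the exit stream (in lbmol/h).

108 lbmol/h

Conversion of D: D consumed = 0.268 × 69 = 18.49 lbmol/h = 1ξ₁ + 1ξ₂.
Selectivity: 1ξ₁ / (1ξ₂) = 7.9 → ξ₁ = 7.9 ξ₂.
Substitute: (1·7.9 + 1) ξ₂ = 18.49 → ξ₂ = 2.078 lbmol/h, ξ₁ = 16.41 lbmol/h.
Outlet amounts (n = n₀ + Σ ν·ξ):
  D: 69 − 1(16.41) − 1(2.078) = 50.51
  F: 90.3 − 3(16.41) − 1(2.078) = 38.98
  G: 0 + 1(16.41) = 16.41
  H: 0 + 1(2.078) = 2.078
Total out = 50.51 + 38.98 + 16.41 + 2.078 = 108 lbmol/h.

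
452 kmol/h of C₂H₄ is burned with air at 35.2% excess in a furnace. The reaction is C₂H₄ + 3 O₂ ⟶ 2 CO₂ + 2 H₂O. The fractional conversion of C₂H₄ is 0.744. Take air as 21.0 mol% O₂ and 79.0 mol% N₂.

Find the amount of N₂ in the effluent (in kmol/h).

Stoichiometric O₂ = 3 × 452 = 1356 kmol/h; O₂ fed = 1356 × 1.352 = 1833 kmol/h.
N₂ fed = 1833 × 79/21 = 6897 kmol/h.
Fuel reacted = 0.744 × 452 → ξ = 336.3 kmol/h.
Outlet (n = n₀ + ν ξ):
  C₂H₄: 452 − 1(336.3) = 115.7
  O₂: 1833 − 3(336.3) = 824.4
  N₂: 6897 (inert)
  CO₂: 0 + 2(336.3) = 672.6
  H₂O: 0 + 2(336.3) = 672.6

6900 kmol/h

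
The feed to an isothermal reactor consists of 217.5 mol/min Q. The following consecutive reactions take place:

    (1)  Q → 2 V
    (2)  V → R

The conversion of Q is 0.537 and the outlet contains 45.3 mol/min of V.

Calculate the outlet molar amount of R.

188 mol/min

Conversion of Q: Q consumed = 1ξ₁ = 0.537 × 217.5 → ξ₁ = 116.8 mol/min.
V balance: n_V = 0 + 2ξ₁ − 1ξ₂ = 45.3 → ξ₂ = (2·116.8 − 45.3)/1 = 188.3 mol/min.
Outlet amounts (n = n₀ + Σ ν·ξ):
  Q: 217.5 − 1(116.8) = 100.7
  V: 0 + 2(116.8) − 1(188.3) = 45.3
  R: 0 + 1(188.3) = 188.3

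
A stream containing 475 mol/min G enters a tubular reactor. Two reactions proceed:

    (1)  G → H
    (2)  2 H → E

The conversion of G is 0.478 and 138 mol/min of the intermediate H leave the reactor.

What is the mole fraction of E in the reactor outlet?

0.103

Conversion of G: G consumed = 1ξ₁ = 0.478 × 475 → ξ₁ = 227 mol/min.
H balance: n_H = 0 + 1ξ₁ − 2ξ₂ = 138 → ξ₂ = (1·227 − 138)/2 = 44.52 mol/min.
Outlet amounts (n = n₀ + Σ ν·ξ):
  G: 475 − 1(227) = 248
  H: 0 + 1(227) − 2(44.52) = 138
  E: 0 + 1(44.52) = 44.52
Total out = 430.5 mol/min; y_E = 44.52 / 430.5 = 0.1034.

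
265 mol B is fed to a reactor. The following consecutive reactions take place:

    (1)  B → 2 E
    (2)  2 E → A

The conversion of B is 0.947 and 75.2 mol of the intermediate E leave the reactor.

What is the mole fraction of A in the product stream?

0.705

Conversion of B: B consumed = 1ξ₁ = 0.947 × 265 → ξ₁ = 251 mol.
E balance: n_E = 0 + 2ξ₁ − 2ξ₂ = 75.2 → ξ₂ = (2·251 − 75.2)/2 = 213.4 mol.
Outlet amounts (n = n₀ + Σ ν·ξ):
  B: 265 − 1(251) = 14.05
  E: 0 + 2(251) − 2(213.4) = 75.2
  A: 0 + 1(213.4) = 213.4
Total out = 302.6 mol; y_A = 213.4 / 302.6 = 0.7051.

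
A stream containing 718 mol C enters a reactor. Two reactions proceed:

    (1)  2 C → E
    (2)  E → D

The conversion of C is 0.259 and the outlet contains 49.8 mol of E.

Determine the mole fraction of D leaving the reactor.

0.0691

Conversion of C: C consumed = 2ξ₁ = 0.259 × 718 → ξ₁ = 92.98 mol.
E balance: n_E = 0 + 1ξ₁ − 1ξ₂ = 49.8 → ξ₂ = (1·92.98 − 49.8)/1 = 43.18 mol.
Outlet amounts (n = n₀ + Σ ν·ξ):
  C: 718 − 2(92.98) = 532
  E: 0 + 1(92.98) − 1(43.18) = 49.8
  D: 0 + 1(43.18) = 43.18
Total out = 625 mol; y_D = 43.18 / 625 = 0.06909.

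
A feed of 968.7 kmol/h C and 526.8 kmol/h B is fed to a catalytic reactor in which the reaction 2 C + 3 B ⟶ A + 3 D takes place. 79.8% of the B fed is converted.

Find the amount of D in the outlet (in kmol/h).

420 kmol/h

B reacted = 0.798 × 526.8 = 420.4 kmol/h; ν_B = −3, so ξ = 420.4/3 = 140.1 kmol/h.
Outlet amounts (n = n₀ + ν ξ):
  C: 968.7 − 2(140.1) = 688.4
  B: 526.8 − 3(140.1) = 106.4
  A: 0 + 1(140.1) = 140.1
  D: 0 + 3(140.1) = 420.4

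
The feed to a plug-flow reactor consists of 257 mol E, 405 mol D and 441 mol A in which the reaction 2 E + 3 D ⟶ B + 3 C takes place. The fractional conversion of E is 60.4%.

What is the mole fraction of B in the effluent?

E reacted = 0.604 × 257 = 155.2 mol; ν_E = −2, so ξ = 155.2/2 = 77.61 mol.
Outlet amounts (n = n₀ + ν ξ):
  E: 257 − 2(77.61) = 101.8
  D: 405 − 3(77.61) = 172.2
  B: 0 + 1(77.61) = 77.61
  C: 0 + 3(77.61) = 232.8
  A: 441 (inert)
Total out = 1025 mol; y_B = 77.61 / 1025 = 0.07569.

0.0757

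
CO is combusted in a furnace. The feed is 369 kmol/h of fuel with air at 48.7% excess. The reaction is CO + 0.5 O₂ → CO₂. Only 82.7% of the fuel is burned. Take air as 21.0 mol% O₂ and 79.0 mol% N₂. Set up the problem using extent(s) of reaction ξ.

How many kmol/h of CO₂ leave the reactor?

305 kmol/h

Stoichiometric O₂ = 0.5 × 369 = 184.5 kmol/h; O₂ fed = 184.5 × 1.487 = 274.4 kmol/h.
N₂ fed = 274.4 × 79/21 = 1032 kmol/h.
Fuel reacted = 0.827 × 369 → ξ = 305.2 kmol/h.
Outlet (n = n₀ + ν ξ):
  CO: 369 − 1(305.2) = 63.84
  O₂: 274.4 − 0.5(305.2) = 121.8
  N₂: 1032 (inert)
  CO₂: 0 + 1(305.2) = 305.2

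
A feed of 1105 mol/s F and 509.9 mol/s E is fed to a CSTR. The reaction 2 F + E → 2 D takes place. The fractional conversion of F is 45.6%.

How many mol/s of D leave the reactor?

F reacted = 0.456 × 1105 = 503.9 mol/s; ν_F = −2, so ξ = 503.9/2 = 251.9 mol/s.
Outlet amounts (n = n₀ + ν ξ):
  F: 1105 − 2(251.9) = 601.1
  E: 509.9 − 1(251.9) = 258
  D: 0 + 2(251.9) = 503.9

504 mol/s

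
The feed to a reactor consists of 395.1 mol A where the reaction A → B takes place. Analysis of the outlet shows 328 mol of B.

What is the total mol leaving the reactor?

395 mol

For B: n = n₀ + 1ξ → 328 = 0 + 1ξ, giving ξ = 328 mol.
Outlet amounts (n = n₀ + ν ξ):
  A: 395.1 − 1(328) = 67.1
  B: 0 + 1(328) = 328
Total out = 67.1 + 328 = 395.1 mol.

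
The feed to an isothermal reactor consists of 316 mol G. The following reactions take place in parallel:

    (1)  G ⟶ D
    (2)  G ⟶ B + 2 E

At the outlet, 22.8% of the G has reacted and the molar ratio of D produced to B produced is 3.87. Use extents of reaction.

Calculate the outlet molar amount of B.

14.8 mol

Conversion of G: G consumed = 0.228 × 316 = 72.05 mol = 1ξ₁ + 1ξ₂.
Selectivity: 1ξ₁ / (1ξ₂) = 3.87 → ξ₁ = 3.87 ξ₂.
Substitute: (1·3.87 + 1) ξ₂ = 72.05 → ξ₂ = 14.79 mol, ξ₁ = 57.25 mol.
Outlet amounts (n = n₀ + Σ ν·ξ):
  G: 316 − 1(57.25) − 1(14.79) = 244
  D: 0 + 1(57.25) = 57.25
  B: 0 + 1(14.79) = 14.79
  E: 0 + 2(14.79) = 29.59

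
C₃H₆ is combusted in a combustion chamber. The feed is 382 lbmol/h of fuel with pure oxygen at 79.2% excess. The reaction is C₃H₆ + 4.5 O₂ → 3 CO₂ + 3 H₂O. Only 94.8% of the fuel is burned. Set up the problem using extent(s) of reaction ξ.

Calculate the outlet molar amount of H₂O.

Stoichiometric O₂ = 4.5 × 382 = 1719 lbmol/h; O₂ fed = 1719 × 1.792 = 3080 lbmol/h.
Fuel reacted = 0.948 × 382 → ξ = 362.1 lbmol/h.
Outlet (n = n₀ + ν ξ):
  C₃H₆: 382 − 1(362.1) = 19.86
  O₂: 3080 − 4.5(362.1) = 1451
  CO₂: 0 + 3(362.1) = 1086
  H₂O: 0 + 3(362.1) = 1086

1090 lbmol/h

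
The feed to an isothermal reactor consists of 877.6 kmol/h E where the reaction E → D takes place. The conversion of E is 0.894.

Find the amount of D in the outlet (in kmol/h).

785 kmol/h

E reacted = 0.894 × 877.6 = 784.6 kmol/h; ν_E = −1, so ξ = 784.6/1 = 784.6 kmol/h.
Outlet amounts (n = n₀ + ν ξ):
  E: 877.6 − 1(784.6) = 93.03
  D: 0 + 1(784.6) = 784.6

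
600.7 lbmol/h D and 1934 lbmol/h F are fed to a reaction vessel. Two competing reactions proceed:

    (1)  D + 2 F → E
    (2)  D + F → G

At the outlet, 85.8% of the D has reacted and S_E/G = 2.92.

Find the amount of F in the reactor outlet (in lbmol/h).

Conversion of D: D consumed = 0.858 × 600.7 = 515.4 lbmol/h = 1ξ₁ + 1ξ₂.
Selectivity: 1ξ₁ / (1ξ₂) = 2.92 → ξ₁ = 2.92 ξ₂.
Substitute: (1·2.92 + 1) ξ₂ = 515.4 → ξ₂ = 131.5 lbmol/h, ξ₁ = 383.9 lbmol/h.
Outlet amounts (n = n₀ + Σ ν·ξ):
  D: 600.7 − 1(383.9) − 1(131.5) = 85.3
  F: 1934 − 2(383.9) − 1(131.5) = 1035
  E: 0 + 1(383.9) = 383.9
  G: 0 + 1(131.5) = 131.5

1030 lbmol/h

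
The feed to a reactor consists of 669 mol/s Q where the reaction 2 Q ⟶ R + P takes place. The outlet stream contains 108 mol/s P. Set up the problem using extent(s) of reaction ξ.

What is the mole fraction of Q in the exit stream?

0.677

For P: n = n₀ + 1ξ → 108 = 0 + 1ξ, giving ξ = 108 mol/s.
Outlet amounts (n = n₀ + ν ξ):
  Q: 669 − 2(108) = 453
  R: 0 + 1(108) = 108
  P: 0 + 1(108) = 108
Total out = 669 mol/s; y_Q = 453 / 669 = 0.6771.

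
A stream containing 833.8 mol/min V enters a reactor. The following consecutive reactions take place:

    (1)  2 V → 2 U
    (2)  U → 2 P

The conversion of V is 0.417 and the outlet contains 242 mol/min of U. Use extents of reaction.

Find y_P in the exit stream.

0.225

Conversion of V: V consumed = 2ξ₁ = 0.417 × 833.8 → ξ₁ = 173.8 mol/min.
U balance: n_U = 0 + 2ξ₁ − 1ξ₂ = 242 → ξ₂ = (2·173.8 − 242)/1 = 105.7 mol/min.
Outlet amounts (n = n₀ + Σ ν·ξ):
  V: 833.8 − 2(173.8) = 486.1
  U: 0 + 2(173.8) − 1(105.7) = 242
  P: 0 + 2(105.7) = 211.4
Total out = 939.5 mol/min; y_P = 211.4 / 939.5 = 0.225.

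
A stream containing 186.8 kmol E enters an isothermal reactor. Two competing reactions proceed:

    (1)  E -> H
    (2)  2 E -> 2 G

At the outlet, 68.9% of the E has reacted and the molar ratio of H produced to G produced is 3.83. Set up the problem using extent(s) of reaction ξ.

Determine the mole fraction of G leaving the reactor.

0.143

Conversion of E: E consumed = 0.689 × 186.8 = 128.7 kmol = 1ξ₁ + 2ξ₂.
Selectivity: 1ξ₁ / (2ξ₂) = 3.83 → ξ₁ = 7.66 ξ₂.
Substitute: (1·7.66 + 2) ξ₂ = 128.7 → ξ₂ = 13.32 kmol, ξ₁ = 102.1 kmol.
Outlet amounts (n = n₀ + Σ ν·ξ):
  E: 186.8 − 1(102.1) − 2(13.32) = 58.09
  H: 0 + 1(102.1) = 102.1
  G: 0 + 2(13.32) = 26.65
Total out = 186.8 kmol; y_G = 26.65 / 186.8 = 0.1427.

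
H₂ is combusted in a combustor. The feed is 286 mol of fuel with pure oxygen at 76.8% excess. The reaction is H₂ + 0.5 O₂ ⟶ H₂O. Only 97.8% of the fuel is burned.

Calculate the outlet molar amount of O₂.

Stoichiometric O₂ = 0.5 × 286 = 143 mol; O₂ fed = 143 × 1.768 = 252.8 mol.
Fuel reacted = 0.978 × 286 → ξ = 279.7 mol.
Outlet (n = n₀ + ν ξ):
  H₂: 286 − 1(279.7) = 6.292
  O₂: 252.8 − 0.5(279.7) = 113
  H₂O: 0 + 1(279.7) = 279.7

113 mol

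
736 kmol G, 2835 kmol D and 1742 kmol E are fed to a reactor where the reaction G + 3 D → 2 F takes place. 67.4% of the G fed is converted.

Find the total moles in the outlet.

G reacted = 0.674 × 736 = 496.1 kmol; ν_G = −1, so ξ = 496.1/1 = 496.1 kmol.
Outlet amounts (n = n₀ + ν ξ):
  G: 736 − 1(496.1) = 239.9
  D: 2835 − 3(496.1) = 1347
  F: 0 + 2(496.1) = 992.1
  E: 1742 (inert)
Total out = 239.9 + 1347 + 992.1 + 1742 = 4321 kmol.

4320 kmol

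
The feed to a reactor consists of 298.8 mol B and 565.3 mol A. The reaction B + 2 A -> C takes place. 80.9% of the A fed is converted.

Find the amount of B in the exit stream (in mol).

A reacted = 0.809 × 565.3 = 457.3 mol; ν_A = −2, so ξ = 457.3/2 = 228.7 mol.
Outlet amounts (n = n₀ + ν ξ):
  B: 298.8 − 1(228.7) = 70.14
  A: 565.3 − 2(228.7) = 108
  C: 0 + 1(228.7) = 228.7

70.1 mol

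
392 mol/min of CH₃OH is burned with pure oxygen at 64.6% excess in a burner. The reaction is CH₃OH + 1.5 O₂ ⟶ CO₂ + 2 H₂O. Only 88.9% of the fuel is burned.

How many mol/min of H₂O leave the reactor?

Stoichiometric O₂ = 1.5 × 392 = 588 mol/min; O₂ fed = 588 × 1.646 = 967.8 mol/min.
Fuel reacted = 0.889 × 392 → ξ = 348.5 mol/min.
Outlet (n = n₀ + ν ξ):
  CH₃OH: 392 − 1(348.5) = 43.51
  O₂: 967.8 − 1.5(348.5) = 445.1
  CO₂: 0 + 1(348.5) = 348.5
  H₂O: 0 + 2(348.5) = 697

697 mol/min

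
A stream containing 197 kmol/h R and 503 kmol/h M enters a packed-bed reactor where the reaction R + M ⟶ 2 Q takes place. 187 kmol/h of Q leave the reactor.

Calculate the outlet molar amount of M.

410 kmol/h

For Q: n = n₀ + 2ξ → 187 = 0 + 2ξ, giving ξ = 93.5 kmol/h.
Outlet amounts (n = n₀ + ν ξ):
  R: 197 − 1(93.5) = 103.5
  M: 503 − 1(93.5) = 409.5
  Q: 0 + 2(93.5) = 187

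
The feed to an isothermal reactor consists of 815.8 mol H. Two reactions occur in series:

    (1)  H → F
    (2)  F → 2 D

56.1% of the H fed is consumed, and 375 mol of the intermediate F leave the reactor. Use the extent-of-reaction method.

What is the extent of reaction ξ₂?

Conversion of H: H consumed = 1ξ₁ = 0.561 × 815.8 → ξ₁ = 457.7 mol.
F balance: n_F = 0 + 1ξ₁ − 1ξ₂ = 375 → ξ₂ = (1·457.7 − 375)/1 = 82.66 mol.
Outlet amounts (n = n₀ + Σ ν·ξ):
  H: 815.8 − 1(457.7) = 358.1
  F: 0 + 1(457.7) − 1(82.66) = 375
  D: 0 + 2(82.66) = 165.3

ξ₂ = 82.7 mol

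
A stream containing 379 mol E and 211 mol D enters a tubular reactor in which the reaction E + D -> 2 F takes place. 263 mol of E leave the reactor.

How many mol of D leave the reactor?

For E: n = n₀ − 1ξ → 263 = 379 − 1ξ, giving ξ = 116 mol.
Outlet amounts (n = n₀ + ν ξ):
  E: 379 − 1(116) = 263
  D: 211 − 1(116) = 95
  F: 0 + 2(116) = 232

95 mol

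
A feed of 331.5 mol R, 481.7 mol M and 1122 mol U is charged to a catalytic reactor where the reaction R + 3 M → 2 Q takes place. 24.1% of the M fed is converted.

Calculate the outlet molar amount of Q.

M reacted = 0.241 × 481.7 = 116.1 mol; ν_M = −3, so ξ = 116.1/3 = 38.7 mol.
Outlet amounts (n = n₀ + ν ξ):
  R: 331.5 − 1(38.7) = 292.8
  M: 481.7 − 3(38.7) = 365.6
  Q: 0 + 2(38.7) = 77.39
  U: 1122 (inert)

77.4 mol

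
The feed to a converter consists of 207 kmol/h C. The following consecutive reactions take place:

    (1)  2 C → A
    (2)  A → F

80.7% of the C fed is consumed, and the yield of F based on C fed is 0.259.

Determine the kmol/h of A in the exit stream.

Conversion of C: C consumed = 2ξ₁ = 0.807 × 207 → ξ₁ = 83.52 kmol/h.
Yield of F: 1ξ₂ / 207 = 0.259 → ξ₂ = 53.61 kmol/h.
Outlet amounts (n = n₀ + Σ ν·ξ):
  C: 207 − 2(83.52) = 39.95
  A: 0 + 1(83.52) − 1(53.61) = 29.91
  F: 0 + 1(53.61) = 53.61

29.9 kmol/h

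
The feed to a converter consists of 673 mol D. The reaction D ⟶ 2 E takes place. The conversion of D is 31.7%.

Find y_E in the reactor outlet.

D reacted = 0.317 × 673 = 213.3 mol; ν_D = −1, so ξ = 213.3/1 = 213.3 mol.
Outlet amounts (n = n₀ + ν ξ):
  D: 673 − 1(213.3) = 459.7
  E: 0 + 2(213.3) = 426.7
Total out = 886.3 mol; y_E = 426.7 / 886.3 = 0.4814.

0.481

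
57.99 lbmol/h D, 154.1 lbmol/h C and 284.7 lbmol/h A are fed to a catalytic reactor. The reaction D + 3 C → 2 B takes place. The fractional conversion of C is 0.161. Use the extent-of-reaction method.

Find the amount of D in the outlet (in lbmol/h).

C reacted = 0.161 × 154.1 = 24.81 lbmol/h; ν_C = −3, so ξ = 24.81/3 = 8.27 lbmol/h.
Outlet amounts (n = n₀ + ν ξ):
  D: 57.99 − 1(8.27) = 49.72
  C: 154.1 − 3(8.27) = 129.3
  B: 0 + 2(8.27) = 16.54
  A: 284.7 (inert)

49.7 lbmol/h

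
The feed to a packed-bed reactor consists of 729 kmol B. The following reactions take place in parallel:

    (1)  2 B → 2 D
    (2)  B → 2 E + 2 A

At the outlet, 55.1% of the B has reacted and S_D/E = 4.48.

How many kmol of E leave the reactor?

Conversion of B: B consumed = 0.551 × 729 = 401.7 kmol = 2ξ₁ + 1ξ₂.
Selectivity: 2ξ₁ / (2ξ₂) = 4.48 → ξ₁ = 4.48 ξ₂.
Substitute: (2·4.48 + 1) ξ₂ = 401.7 → ξ₂ = 40.33 kmol, ξ₁ = 180.7 kmol.
Outlet amounts (n = n₀ + Σ ν·ξ):
  B: 729 − 2(180.7) − 1(40.33) = 327.3
  D: 0 + 2(180.7) = 361.3
  E: 0 + 2(40.33) = 80.66
  A: 0 + 2(40.33) = 80.66

80.7 kmol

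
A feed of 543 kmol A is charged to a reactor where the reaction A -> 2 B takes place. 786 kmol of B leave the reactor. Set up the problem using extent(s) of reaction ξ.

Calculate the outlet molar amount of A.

150 kmol

For B: n = n₀ + 2ξ → 786 = 0 + 2ξ, giving ξ = 393 kmol.
Outlet amounts (n = n₀ + ν ξ):
  A: 543 − 1(393) = 150
  B: 0 + 2(393) = 786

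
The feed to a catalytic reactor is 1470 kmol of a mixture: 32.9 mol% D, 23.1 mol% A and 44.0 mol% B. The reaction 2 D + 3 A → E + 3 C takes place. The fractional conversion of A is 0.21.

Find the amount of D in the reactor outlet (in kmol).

436 kmol

A reacted = 0.21 × 339.6 = 71.31 kmol; ν_A = −3, so ξ = 71.31/3 = 23.77 kmol.
Outlet amounts (n = n₀ + ν ξ):
  D: 483.6 − 2(23.77) = 436.1
  A: 339.6 − 3(23.77) = 268.3
  E: 0 + 1(23.77) = 23.77
  C: 0 + 3(23.77) = 71.31
  B: 646.8 (inert)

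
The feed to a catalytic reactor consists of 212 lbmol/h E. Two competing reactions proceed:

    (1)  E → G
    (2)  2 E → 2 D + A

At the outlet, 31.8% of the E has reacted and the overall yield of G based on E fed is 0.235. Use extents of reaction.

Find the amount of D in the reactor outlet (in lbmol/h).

Yield of G: 1ξ₁ / 212 = 0.235 → ξ₁ = 49.82 lbmol/h.
Conversion of E: 1ξ₁ + 2ξ₂ = 0.318 × 212 = 67.42 → ξ₂ = 8.798 lbmol/h.
Outlet amounts (n = n₀ + Σ ν·ξ):
  E: 212 − 1(49.82) − 2(8.798) = 144.6
  G: 0 + 1(49.82) = 49.82
  D: 0 + 2(8.798) = 17.6
  A: 0 + 1(8.798) = 8.798

17.6 lbmol/h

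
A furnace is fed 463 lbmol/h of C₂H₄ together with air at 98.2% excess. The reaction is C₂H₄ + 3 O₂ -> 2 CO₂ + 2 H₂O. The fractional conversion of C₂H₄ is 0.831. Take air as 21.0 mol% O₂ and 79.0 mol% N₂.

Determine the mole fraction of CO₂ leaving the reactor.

Stoichiometric O₂ = 3 × 463 = 1389 lbmol/h; O₂ fed = 1389 × 1.982 = 2753 lbmol/h.
N₂ fed = 2753 × 79/21 = 10360 lbmol/h.
Fuel reacted = 0.831 × 463 → ξ = 384.8 lbmol/h.
Outlet (n = n₀ + ν ξ):
  C₂H₄: 463 − 1(384.8) = 78.25
  O₂: 2753 − 3(384.8) = 1599
  N₂: 10360 (inert)
  CO₂: 0 + 2(384.8) = 769.5
  H₂O: 0 + 2(384.8) = 769.5
Total out = 13570 lbmol/h; y_CO₂ = 769.5 / 13570 = 0.0567.

0.0567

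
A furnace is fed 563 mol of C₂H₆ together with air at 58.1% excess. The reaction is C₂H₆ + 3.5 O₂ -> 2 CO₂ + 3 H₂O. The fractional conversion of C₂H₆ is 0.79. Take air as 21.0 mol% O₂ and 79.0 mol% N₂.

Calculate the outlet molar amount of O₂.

Stoichiometric O₂ = 3.5 × 563 = 1970 mol; O₂ fed = 1970 × 1.581 = 3115 mol.
N₂ fed = 3115 × 79/21 = 11720 mol.
Fuel reacted = 0.79 × 563 → ξ = 444.8 mol.
Outlet (n = n₀ + ν ξ):
  C₂H₆: 563 − 1(444.8) = 118.2
  O₂: 3115 − 3.5(444.8) = 1559
  N₂: 11720 (inert)
  CO₂: 0 + 2(444.8) = 889.5
  H₂O: 0 + 3(444.8) = 1334

1560 mol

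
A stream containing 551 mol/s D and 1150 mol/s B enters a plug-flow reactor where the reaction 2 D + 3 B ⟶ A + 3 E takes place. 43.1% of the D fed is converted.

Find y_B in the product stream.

D reacted = 0.431 × 551 = 237.5 mol/s; ν_D = −2, so ξ = 237.5/2 = 118.7 mol/s.
Outlet amounts (n = n₀ + ν ξ):
  D: 551 − 2(118.7) = 313.5
  B: 1150 − 3(118.7) = 793.8
  A: 0 + 1(118.7) = 118.7
  E: 0 + 3(118.7) = 356.2
Total out = 1582 mol/s; y_B = 793.8 / 1582 = 0.5017.

0.502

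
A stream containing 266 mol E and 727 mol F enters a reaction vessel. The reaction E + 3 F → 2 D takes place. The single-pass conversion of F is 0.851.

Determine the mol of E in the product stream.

59.8 mol

F reacted = 0.851 × 727 = 618.7 mol; ν_F = −3, so ξ = 618.7/3 = 206.2 mol.
Outlet amounts (n = n₀ + ν ξ):
  E: 266 − 1(206.2) = 59.77
  F: 727 − 3(206.2) = 108.3
  D: 0 + 2(206.2) = 412.5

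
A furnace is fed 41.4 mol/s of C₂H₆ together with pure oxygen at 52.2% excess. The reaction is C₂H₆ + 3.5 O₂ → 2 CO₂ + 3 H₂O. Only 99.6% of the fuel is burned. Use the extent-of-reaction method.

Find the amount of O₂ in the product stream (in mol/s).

Stoichiometric O₂ = 3.5 × 41.4 = 144.9 mol/s; O₂ fed = 144.9 × 1.522 = 220.5 mol/s.
Fuel reacted = 0.996 × 41.4 → ξ = 41.23 mol/s.
Outlet (n = n₀ + ν ξ):
  C₂H₆: 41.4 − 1(41.23) = 0.1656
  O₂: 220.5 − 3.5(41.23) = 76.22
  CO₂: 0 + 2(41.23) = 82.47
  H₂O: 0 + 3(41.23) = 123.7

76.2 mol/s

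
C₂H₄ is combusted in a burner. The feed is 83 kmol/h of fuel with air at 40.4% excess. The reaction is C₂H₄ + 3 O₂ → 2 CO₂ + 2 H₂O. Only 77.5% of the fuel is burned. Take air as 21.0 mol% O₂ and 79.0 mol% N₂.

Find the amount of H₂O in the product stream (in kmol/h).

Stoichiometric O₂ = 3 × 83 = 249 kmol/h; O₂ fed = 249 × 1.404 = 349.6 kmol/h.
N₂ fed = 349.6 × 79/21 = 1315 kmol/h.
Fuel reacted = 0.775 × 83 → ξ = 64.33 kmol/h.
Outlet (n = n₀ + ν ξ):
  C₂H₄: 83 − 1(64.33) = 18.67
  O₂: 349.6 − 3(64.33) = 156.6
  N₂: 1315 (inert)
  CO₂: 0 + 2(64.33) = 128.7
  H₂O: 0 + 2(64.33) = 128.7

129 kmol/h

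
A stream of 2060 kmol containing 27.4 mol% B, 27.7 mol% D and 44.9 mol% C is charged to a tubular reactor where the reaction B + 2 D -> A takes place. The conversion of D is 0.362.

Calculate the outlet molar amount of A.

103 kmol

D reacted = 0.362 × 570.6 = 206.6 kmol; ν_D = −2, so ξ = 206.6/2 = 103.3 kmol.
Outlet amounts (n = n₀ + ν ξ):
  B: 564.4 − 1(103.3) = 461.2
  D: 570.6 − 2(103.3) = 364.1
  A: 0 + 1(103.3) = 103.3
  C: 924.9 (inert)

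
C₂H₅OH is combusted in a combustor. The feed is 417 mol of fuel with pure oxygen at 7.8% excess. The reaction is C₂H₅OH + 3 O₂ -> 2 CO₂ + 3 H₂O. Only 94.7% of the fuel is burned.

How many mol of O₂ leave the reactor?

Stoichiometric O₂ = 3 × 417 = 1251 mol; O₂ fed = 1251 × 1.078 = 1349 mol.
Fuel reacted = 0.947 × 417 → ξ = 394.9 mol.
Outlet (n = n₀ + ν ξ):
  C₂H₅OH: 417 − 1(394.9) = 22.1
  O₂: 1349 − 3(394.9) = 163.9
  CO₂: 0 + 2(394.9) = 789.8
  H₂O: 0 + 3(394.9) = 1185

164 mol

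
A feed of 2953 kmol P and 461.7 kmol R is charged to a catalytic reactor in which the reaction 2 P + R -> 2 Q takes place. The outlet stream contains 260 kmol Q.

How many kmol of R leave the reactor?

332 kmol

For Q: n = n₀ + 2ξ → 260 = 0 + 2ξ, giving ξ = 130 kmol.
Outlet amounts (n = n₀ + ν ξ):
  P: 2953 − 2(130) = 2693
  R: 461.7 − 1(130) = 331.7
  Q: 0 + 2(130) = 260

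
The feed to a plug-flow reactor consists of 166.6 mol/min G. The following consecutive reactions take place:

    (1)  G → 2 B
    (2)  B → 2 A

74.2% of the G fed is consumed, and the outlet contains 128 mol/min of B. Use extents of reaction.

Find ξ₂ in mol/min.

Conversion of G: G consumed = 1ξ₁ = 0.742 × 166.6 → ξ₁ = 123.6 mol/min.
B balance: n_B = 0 + 2ξ₁ − 1ξ₂ = 128 → ξ₂ = (2·123.6 − 128)/1 = 119.2 mol/min.
Outlet amounts (n = n₀ + Σ ν·ξ):
  G: 166.6 − 1(123.6) = 42.98
  B: 0 + 2(123.6) − 1(119.2) = 128
  A: 0 + 2(119.2) = 238.5

ξ₂ = 119 mol/min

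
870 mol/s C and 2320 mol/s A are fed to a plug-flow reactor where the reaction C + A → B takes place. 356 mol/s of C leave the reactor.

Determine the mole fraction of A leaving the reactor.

0.675

For C: n = n₀ − 1ξ → 356 = 870 − 1ξ, giving ξ = 514 mol/s.
Outlet amounts (n = n₀ + ν ξ):
  C: 870 − 1(514) = 356
  A: 2320 − 1(514) = 1806
  B: 0 + 1(514) = 514
Total out = 2676 mol/s; y_A = 1806 / 2676 = 0.6749.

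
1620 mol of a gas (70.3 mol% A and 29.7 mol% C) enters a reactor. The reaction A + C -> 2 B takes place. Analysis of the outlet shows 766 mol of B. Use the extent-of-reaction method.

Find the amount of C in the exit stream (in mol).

98.1 mol

For B: n = n₀ + 2ξ → 766 = 0 + 2ξ, giving ξ = 383 mol.
Outlet amounts (n = n₀ + ν ξ):
  A: 1139 − 1(383) = 755.9
  C: 481.1 − 1(383) = 98.14
  B: 0 + 2(383) = 766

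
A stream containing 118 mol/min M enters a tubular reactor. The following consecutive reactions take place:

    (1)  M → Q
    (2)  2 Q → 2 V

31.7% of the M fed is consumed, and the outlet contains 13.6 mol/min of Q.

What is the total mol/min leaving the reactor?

Conversion of M: M consumed = 1ξ₁ = 0.317 × 118 → ξ₁ = 37.41 mol/min.
Q balance: n_Q = 0 + 1ξ₁ − 2ξ₂ = 13.6 → ξ₂ = (1·37.41 − 13.6)/2 = 11.9 mol/min.
Outlet amounts (n = n₀ + Σ ν·ξ):
  M: 118 − 1(37.41) = 80.59
  Q: 0 + 1(37.41) − 2(11.9) = 13.6
  V: 0 + 2(11.9) = 23.81
Total out = 80.59 + 13.6 + 23.81 = 118 mol/min.

118 mol/min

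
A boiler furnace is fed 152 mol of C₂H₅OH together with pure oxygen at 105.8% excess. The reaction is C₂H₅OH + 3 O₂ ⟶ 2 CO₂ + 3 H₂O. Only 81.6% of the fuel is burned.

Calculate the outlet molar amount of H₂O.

372 mol

Stoichiometric O₂ = 3 × 152 = 456 mol; O₂ fed = 456 × 2.058 = 938.4 mol.
Fuel reacted = 0.816 × 152 → ξ = 124 mol.
Outlet (n = n₀ + ν ξ):
  C₂H₅OH: 152 − 1(124) = 27.97
  O₂: 938.4 − 3(124) = 566.4
  CO₂: 0 + 2(124) = 248.1
  H₂O: 0 + 3(124) = 372.1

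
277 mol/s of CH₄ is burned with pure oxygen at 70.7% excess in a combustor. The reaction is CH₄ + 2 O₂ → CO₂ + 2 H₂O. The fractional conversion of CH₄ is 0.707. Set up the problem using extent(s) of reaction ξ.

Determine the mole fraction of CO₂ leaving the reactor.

Stoichiometric O₂ = 2 × 277 = 554 mol/s; O₂ fed = 554 × 1.707 = 945.7 mol/s.
Fuel reacted = 0.707 × 277 → ξ = 195.8 mol/s.
Outlet (n = n₀ + ν ξ):
  CH₄: 277 − 1(195.8) = 81.16
  O₂: 945.7 − 2(195.8) = 554
  CO₂: 0 + 1(195.8) = 195.8
  H₂O: 0 + 2(195.8) = 391.7
Total out = 1223 mol/s; y_CO₂ = 195.8 / 1223 = 0.1602.

0.16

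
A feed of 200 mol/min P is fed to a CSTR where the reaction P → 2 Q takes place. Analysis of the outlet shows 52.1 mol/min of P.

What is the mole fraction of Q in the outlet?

0.85

For P: n = n₀ − 1ξ → 52.1 = 200 − 1ξ, giving ξ = 147.9 mol/min.
Outlet amounts (n = n₀ + ν ξ):
  P: 200 − 1(147.9) = 52.1
  Q: 0 + 2(147.9) = 295.8
Total out = 347.9 mol/min; y_Q = 295.8 / 347.9 = 0.8502.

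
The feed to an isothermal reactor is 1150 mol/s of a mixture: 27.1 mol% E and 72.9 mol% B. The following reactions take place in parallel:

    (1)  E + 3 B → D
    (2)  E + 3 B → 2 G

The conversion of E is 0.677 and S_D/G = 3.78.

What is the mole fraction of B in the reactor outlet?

Conversion of E: E consumed = 0.677 × 311.6 = 211 mol/s = 1ξ₁ + 1ξ₂.
Selectivity: 1ξ₁ / (2ξ₂) = 3.78 → ξ₁ = 7.56 ξ₂.
Substitute: (1·7.56 + 1) ξ₂ = 211 → ξ₂ = 24.65 mol/s, ξ₁ = 186.3 mol/s.
Outlet amounts (n = n₀ + Σ ν·ξ):
  E: 311.6 − 1(186.3) − 1(24.65) = 100.7
  B: 838.4 − 3(186.3) − 3(24.65) = 205.4
  D: 0 + 1(186.3) = 186.3
  G: 0 + 2(24.65) = 49.3
Total out = 541.7 mol/s; y_B = 205.4 / 541.7 = 0.3792.

0.379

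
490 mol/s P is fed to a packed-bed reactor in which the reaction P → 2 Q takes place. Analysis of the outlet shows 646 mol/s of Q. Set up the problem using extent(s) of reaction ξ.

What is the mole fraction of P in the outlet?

0.205

For Q: n = n₀ + 2ξ → 646 = 0 + 2ξ, giving ξ = 323 mol/s.
Outlet amounts (n = n₀ + ν ξ):
  P: 490 − 1(323) = 167
  Q: 0 + 2(323) = 646
Total out = 813 mol/s; y_P = 167 / 813 = 0.2054.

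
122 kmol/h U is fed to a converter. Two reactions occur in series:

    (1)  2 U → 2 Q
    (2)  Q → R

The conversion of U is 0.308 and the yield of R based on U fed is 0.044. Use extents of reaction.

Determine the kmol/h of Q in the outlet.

32.2 kmol/h

Conversion of U: U consumed = 2ξ₁ = 0.308 × 122 → ξ₁ = 18.79 kmol/h.
Yield of R: 1ξ₂ / 122 = 0.044 → ξ₂ = 5.368 kmol/h.
Outlet amounts (n = n₀ + Σ ν·ξ):
  U: 122 − 2(18.79) = 84.42
  Q: 0 + 2(18.79) − 1(5.368) = 32.21
  R: 0 + 1(5.368) = 5.368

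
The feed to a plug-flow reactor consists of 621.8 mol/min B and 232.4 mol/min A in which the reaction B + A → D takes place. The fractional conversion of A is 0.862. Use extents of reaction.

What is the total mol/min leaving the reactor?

654 mol/min

A reacted = 0.862 × 232.4 = 200.3 mol/min; ν_A = −1, so ξ = 200.3/1 = 200.3 mol/min.
Outlet amounts (n = n₀ + ν ξ):
  B: 621.8 − 1(200.3) = 421.5
  A: 232.4 − 1(200.3) = 32.07
  D: 0 + 1(200.3) = 200.3
Total out = 421.5 + 32.07 + 200.3 = 653.9 mol/min.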